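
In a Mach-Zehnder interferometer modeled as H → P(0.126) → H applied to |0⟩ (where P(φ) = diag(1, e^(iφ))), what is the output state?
(0.996 + 0.06283i)|0⟩ + (0.003964 - 0.06283i)|1⟩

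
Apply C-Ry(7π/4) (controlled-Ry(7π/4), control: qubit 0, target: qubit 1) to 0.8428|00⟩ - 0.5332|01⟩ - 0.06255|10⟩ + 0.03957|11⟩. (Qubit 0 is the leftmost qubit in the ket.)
0.8428|00⟩ - 0.5332|01⟩ + 0.04265|10⟩ - 0.06049|11⟩

C-Ry(7π/4) leaves the control-|0⟩ kets |00⟩, |01⟩ unchanged and applies Ry(7π/4) to qubit 1 on the control-|1⟩ pair (|10⟩, |11⟩).
Ry(7π/4) = [[cos(θ/2), −sin(θ/2)], [sin(θ/2), cos(θ/2)]]; θ = 7π/4, cos(θ/2) ≈ -0.92388, sin(θ/2) ≈ 0.382683.
With a = amp(|10⟩) = -0.06255 and b = amp(|11⟩) = 0.03957:
new amp(|10⟩) = (-0.92388)·a + (-0.382683)·b = 0.04265
new amp(|11⟩) = (0.382683)·a + (-0.92388)·b = -0.06049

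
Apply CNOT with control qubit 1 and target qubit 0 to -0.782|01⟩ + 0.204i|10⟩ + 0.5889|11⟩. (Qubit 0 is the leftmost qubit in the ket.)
0.5889|01⟩ + 0.204i|10⟩ - 0.782|11⟩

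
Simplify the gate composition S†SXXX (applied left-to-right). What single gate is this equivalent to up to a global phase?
X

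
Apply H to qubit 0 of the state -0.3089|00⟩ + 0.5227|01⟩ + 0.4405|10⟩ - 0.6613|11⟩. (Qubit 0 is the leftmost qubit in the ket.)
0.09306|00⟩ - 0.098|01⟩ - 0.5299|10⟩ + 0.8372|11⟩

H on qubit 0 mixes each pair of kets that differ only in qubit 0: amplitudes (a, b) of (|…0…⟩, |…1…⟩) become ((a + b)/√2, (a − b)/√2). Kets absent from the input have amplitude 0.
(|00⟩, |10⟩): (a, b) = (-0.3089, 0.4405) → (0.09306, -0.5299)
(|01⟩, |11⟩): (a, b) = (0.5227, -0.6613) → (-0.098, 0.8372)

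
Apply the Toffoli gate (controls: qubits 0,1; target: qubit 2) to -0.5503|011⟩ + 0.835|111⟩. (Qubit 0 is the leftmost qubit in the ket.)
-0.5503|011⟩ + 0.835|110⟩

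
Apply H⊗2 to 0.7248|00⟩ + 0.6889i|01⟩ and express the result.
(0.3624 + 0.3445i)|00⟩ + (0.3624 - 0.3445i)|01⟩ + (0.3624 + 0.3445i)|10⟩ + (0.3624 - 0.3445i)|11⟩

H⊗2 gives amp(|y⟩) = (1/2) Σ_x (−1)^(x·y) amp(|x⟩), where x·y is the number of positions in which both x and y have a 1.
|00⟩: (0.7248 + 0.6889i)/2 = (0.3624 + 0.3445i)
|01⟩: (0.7248 - 0.6889i)/2 = (0.3624 - 0.3445i)
|10⟩: (0.7248 + 0.6889i)/2 = (0.3624 + 0.3445i)
|11⟩: (0.7248 - 0.6889i)/2 = (0.3624 - 0.3445i)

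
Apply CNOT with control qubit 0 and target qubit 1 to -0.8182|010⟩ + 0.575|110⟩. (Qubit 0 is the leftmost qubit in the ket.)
-0.8182|010⟩ + 0.575|100⟩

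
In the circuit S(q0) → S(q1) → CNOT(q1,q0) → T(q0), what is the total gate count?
4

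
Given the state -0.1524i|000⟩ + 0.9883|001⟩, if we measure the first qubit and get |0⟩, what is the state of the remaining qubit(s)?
-0.1524i|00⟩ + 0.9883|01⟩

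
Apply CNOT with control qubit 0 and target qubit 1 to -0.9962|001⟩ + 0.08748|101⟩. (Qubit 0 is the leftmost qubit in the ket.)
-0.9962|001⟩ + 0.08748|111⟩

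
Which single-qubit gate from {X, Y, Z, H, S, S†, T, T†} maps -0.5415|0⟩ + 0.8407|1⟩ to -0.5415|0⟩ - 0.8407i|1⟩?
S†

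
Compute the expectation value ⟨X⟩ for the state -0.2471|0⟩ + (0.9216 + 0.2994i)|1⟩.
-0.4555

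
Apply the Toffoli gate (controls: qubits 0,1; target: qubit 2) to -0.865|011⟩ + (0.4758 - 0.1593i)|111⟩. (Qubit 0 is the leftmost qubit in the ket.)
-0.865|011⟩ + (0.4758 - 0.1593i)|110⟩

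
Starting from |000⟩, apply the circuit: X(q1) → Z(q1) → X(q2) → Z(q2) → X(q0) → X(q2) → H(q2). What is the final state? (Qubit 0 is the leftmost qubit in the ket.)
1/√2|110⟩ + 1/√2|111⟩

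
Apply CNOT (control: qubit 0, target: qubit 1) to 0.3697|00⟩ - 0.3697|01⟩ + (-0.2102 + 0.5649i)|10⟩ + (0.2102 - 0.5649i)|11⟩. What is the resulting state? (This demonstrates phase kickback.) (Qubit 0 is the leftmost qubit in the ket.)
0.3697|00⟩ - 0.3697|01⟩ + (0.2102 - 0.5649i)|10⟩ + (-0.2102 + 0.5649i)|11⟩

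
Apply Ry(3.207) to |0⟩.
-0.0327|0⟩ + 0.9995|1⟩

Ry(3.207) = [[cos(θ/2), −sin(θ/2)], [sin(θ/2), cos(θ/2)]]; θ = 3.207, cos(θ/2) ≈ -0.0326978, sin(θ/2) ≈ 0.999465.
With a = amp(|0⟩) = 1 and b = amp(|1⟩) = 0:
new amp(|0⟩) = (-0.0326978)·a + (-0.999465)·b = -0.0327
new amp(|1⟩) = (0.999465)·a + (-0.0326978)·b = 0.9995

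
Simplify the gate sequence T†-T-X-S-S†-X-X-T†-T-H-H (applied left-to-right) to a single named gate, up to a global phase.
X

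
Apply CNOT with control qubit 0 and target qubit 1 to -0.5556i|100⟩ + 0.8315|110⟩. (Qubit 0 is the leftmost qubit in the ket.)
0.8315|100⟩ - 0.5556i|110⟩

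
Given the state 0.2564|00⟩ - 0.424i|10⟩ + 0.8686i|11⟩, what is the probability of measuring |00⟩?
0.06574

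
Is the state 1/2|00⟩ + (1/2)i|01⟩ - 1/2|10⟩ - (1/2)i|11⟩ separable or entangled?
Separable

Writing the state as a|00⟩ + b|01⟩ + c|10⟩ + d|11⟩, it is a product state iff ad − bc = 0.
Here (a, b, c, d) = (1/2, (1/2)i, -1/2, -(1/2)i): ad − bc = (1/2)(-(1/2)i) − ((1/2)i)(-1/2) = 0, so the state is separable.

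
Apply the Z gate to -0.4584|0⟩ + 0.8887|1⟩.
-0.4584|0⟩ - 0.8887|1⟩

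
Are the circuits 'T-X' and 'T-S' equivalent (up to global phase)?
No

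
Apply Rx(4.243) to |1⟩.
-0.8522i|0⟩ - 0.5233|1⟩

Rx(4.243) = [[cos(θ/2), −i·sin(θ/2)], [−i·sin(θ/2), cos(θ/2)]]; θ = 4.243, cos(θ/2) ≈ -0.523287, sin(θ/2) ≈ 0.852157.
With a = amp(|0⟩) = 0 and b = amp(|1⟩) = 1:
new amp(|0⟩) = (-0.523287)·a + (-0.852157i)·b = -0.8522i
new amp(|1⟩) = (-0.852157i)·a + (-0.523287)·b = -0.5233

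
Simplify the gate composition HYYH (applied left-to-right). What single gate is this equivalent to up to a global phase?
I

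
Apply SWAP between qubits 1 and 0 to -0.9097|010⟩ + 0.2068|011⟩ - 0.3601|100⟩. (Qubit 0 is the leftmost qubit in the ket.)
-0.3601|010⟩ - 0.9097|100⟩ + 0.2068|101⟩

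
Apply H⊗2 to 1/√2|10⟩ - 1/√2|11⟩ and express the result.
1/√2|01⟩ - 1/√2|11⟩

H⊗2 gives amp(|y⟩) = (1/2) Σ_x (−1)^(x·y) amp(|x⟩), where x·y is the number of positions in which both x and y have a 1.
|00⟩: (1/√2 - 1/√2)/2 = 0
|01⟩: (1/√2 + 1/√2)/2 = 1/√2
|10⟩: (-1/√2 + 1/√2)/2 = 0
|11⟩: (-1/√2 - 1/√2)/2 = -1/√2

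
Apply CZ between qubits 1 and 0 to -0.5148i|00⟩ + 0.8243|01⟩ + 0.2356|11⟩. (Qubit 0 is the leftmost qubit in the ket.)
-0.5148i|00⟩ + 0.8243|01⟩ - 0.2356|11⟩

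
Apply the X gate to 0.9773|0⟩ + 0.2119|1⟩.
0.2119|0⟩ + 0.9773|1⟩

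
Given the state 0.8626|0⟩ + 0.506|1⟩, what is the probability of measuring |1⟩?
0.256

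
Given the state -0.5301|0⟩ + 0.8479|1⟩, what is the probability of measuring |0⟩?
0.281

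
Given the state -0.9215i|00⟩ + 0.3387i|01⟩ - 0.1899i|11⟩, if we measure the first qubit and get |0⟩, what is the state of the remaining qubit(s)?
-0.9386i|0⟩ + 0.345i|1⟩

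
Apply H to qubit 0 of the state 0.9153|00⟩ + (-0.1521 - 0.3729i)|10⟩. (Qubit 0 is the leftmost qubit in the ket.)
(0.5397 - 0.2637i)|00⟩ + (0.7548 + 0.2637i)|10⟩

H on qubit 0 mixes each pair of kets that differ only in qubit 0: amplitudes (a, b) of (|…0…⟩, |…1…⟩) become ((a + b)/√2, (a − b)/√2). Kets absent from the input have amplitude 0.
(|00⟩, |10⟩): (a, b) = (0.9153, (-0.1521 - 0.3729i)) → ((0.5397 - 0.2637i), (0.7548 + 0.2637i))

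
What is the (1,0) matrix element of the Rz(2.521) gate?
0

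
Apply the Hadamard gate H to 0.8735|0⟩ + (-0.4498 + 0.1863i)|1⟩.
(0.2996 + 0.1317i)|0⟩ + (0.9357 - 0.1317i)|1⟩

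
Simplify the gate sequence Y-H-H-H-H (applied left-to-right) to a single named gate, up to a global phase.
Y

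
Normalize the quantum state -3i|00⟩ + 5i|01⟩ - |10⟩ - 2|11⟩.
-0.4804i|00⟩ + 0.8006i|01⟩ - 0.1601|10⟩ - 0.3203|11⟩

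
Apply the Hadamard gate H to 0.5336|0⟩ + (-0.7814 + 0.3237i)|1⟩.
(-0.1752 + 0.2289i)|0⟩ + (0.9298 - 0.2289i)|1⟩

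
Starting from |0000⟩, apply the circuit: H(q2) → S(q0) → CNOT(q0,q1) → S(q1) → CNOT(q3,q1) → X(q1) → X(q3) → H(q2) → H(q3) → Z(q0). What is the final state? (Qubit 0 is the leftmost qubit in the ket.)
1/√2|0100⟩ - 1/√2|0101⟩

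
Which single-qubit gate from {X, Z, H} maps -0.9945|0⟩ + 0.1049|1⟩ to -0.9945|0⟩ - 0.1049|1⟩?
Z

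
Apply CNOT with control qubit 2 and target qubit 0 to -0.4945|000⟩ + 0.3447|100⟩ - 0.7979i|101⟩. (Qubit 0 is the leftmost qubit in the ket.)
-0.4945|000⟩ - 0.7979i|001⟩ + 0.3447|100⟩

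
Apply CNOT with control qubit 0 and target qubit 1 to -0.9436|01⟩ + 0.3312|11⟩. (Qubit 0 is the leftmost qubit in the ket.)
-0.9436|01⟩ + 0.3312|10⟩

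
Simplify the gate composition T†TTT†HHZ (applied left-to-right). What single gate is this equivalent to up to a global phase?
Z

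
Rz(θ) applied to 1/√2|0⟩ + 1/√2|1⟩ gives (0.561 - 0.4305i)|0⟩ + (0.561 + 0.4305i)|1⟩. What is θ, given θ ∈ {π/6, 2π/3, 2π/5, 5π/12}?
5π/12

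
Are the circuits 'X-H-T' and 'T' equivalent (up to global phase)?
No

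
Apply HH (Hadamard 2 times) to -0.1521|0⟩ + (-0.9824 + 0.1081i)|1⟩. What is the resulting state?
-0.1521|0⟩ + (-0.9824 + 0.1081i)|1⟩

H² = I, so an even number of Hadamards cancels: H^2 = I and the state is unchanged.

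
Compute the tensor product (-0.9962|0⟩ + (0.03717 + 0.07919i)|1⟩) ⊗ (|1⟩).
-0.9962|01⟩ + (0.03717 + 0.07919i)|11⟩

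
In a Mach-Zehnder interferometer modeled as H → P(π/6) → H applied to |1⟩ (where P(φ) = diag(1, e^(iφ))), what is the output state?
(0.06699 - 0.25i)|0⟩ + (0.933 + 0.25i)|1⟩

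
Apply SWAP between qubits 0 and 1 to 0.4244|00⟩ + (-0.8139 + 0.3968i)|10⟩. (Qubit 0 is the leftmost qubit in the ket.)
0.4244|00⟩ + (-0.8139 + 0.3968i)|01⟩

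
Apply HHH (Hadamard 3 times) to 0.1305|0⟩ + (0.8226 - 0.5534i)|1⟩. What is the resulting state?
(0.6739 - 0.3913i)|0⟩ + (-0.4894 + 0.3913i)|1⟩

H² = I, so H^3 = H: a single Hadamard. With (a, b) = (0.1305, (0.8226 - 0.5534i)), H gives ((a + b)/√2, (a − b)/√2) = ((0.6739 - 0.3913i), (-0.4894 + 0.3913i)).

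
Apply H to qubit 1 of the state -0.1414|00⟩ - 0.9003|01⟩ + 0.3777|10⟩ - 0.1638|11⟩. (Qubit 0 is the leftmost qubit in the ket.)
-0.7366|00⟩ + 0.5366|01⟩ + 0.1513|10⟩ + 0.3829|11⟩

H on qubit 1 mixes each pair of kets that differ only in qubit 1: amplitudes (a, b) of (|…0…⟩, |…1…⟩) become ((a + b)/√2, (a − b)/√2). Kets absent from the input have amplitude 0.
(|00⟩, |01⟩): (a, b) = (-0.1414, -0.9003) → (-0.7366, 0.5366)
(|10⟩, |11⟩): (a, b) = (0.3777, -0.1638) → (0.1513, 0.3829)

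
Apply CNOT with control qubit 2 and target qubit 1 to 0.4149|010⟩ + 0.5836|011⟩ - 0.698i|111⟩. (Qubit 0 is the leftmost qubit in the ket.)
0.5836|001⟩ + 0.4149|010⟩ - 0.698i|101⟩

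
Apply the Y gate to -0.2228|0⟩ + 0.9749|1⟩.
-0.9749i|0⟩ - 0.2228i|1⟩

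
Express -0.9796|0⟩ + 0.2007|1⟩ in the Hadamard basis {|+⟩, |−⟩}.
-0.5508|+⟩ - 0.8346|−⟩

With |ψ⟩ = α|0⟩ + β|1⟩, the Hadamard-basis coefficients are ⟨+|ψ⟩ = (α + β)/√2 and ⟨−|ψ⟩ = (α − β)/√2.
Here α = -0.9796, β = 0.2007: (α + β)/√2 = -0.5508, (α − β)/√2 = -0.8346.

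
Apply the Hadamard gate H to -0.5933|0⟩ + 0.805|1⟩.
0.1497|0⟩ - 0.9887|1⟩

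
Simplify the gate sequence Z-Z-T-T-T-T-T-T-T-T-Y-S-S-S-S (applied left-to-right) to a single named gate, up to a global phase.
Y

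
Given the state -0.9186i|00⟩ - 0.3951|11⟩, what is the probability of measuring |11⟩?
0.1561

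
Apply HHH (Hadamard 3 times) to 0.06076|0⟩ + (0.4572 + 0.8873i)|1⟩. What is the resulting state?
(0.3663 + 0.6274i)|0⟩ + (-0.2803 - 0.6274i)|1⟩

H² = I, so H^3 = H: a single Hadamard. With (a, b) = (0.06076, (0.4572 + 0.8873i)), H gives ((a + b)/√2, (a − b)/√2) = ((0.3663 + 0.6274i), (-0.2803 - 0.6274i)).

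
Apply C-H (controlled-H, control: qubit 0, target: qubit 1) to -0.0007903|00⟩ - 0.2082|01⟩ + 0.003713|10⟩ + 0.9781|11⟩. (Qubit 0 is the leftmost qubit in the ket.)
-0.0007903|00⟩ - 0.2082|01⟩ + 0.6942|10⟩ - 0.689|11⟩

C-H leaves the control-|0⟩ kets |00⟩, |01⟩ unchanged and applies H to qubit 1 on the control-|1⟩ pair (|10⟩, |11⟩).
H = [[1/√2, 1/√2], [1/√2, -1/√2]].
With a = amp(|10⟩) = 0.003713 and b = amp(|11⟩) = 0.9781:
new amp(|10⟩) = (1/√2)·a + (1/√2)·b = 0.6942
new amp(|11⟩) = (1/√2)·a + (-1/√2)·b = -0.689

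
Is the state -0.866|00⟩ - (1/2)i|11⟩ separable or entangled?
Entangled

Writing the state as a|00⟩ + b|01⟩ + c|10⟩ + d|11⟩, it is a product state iff ad − bc = 0.
Here (a, b, c, d) = (-0.866, 0, 0, -(1/2)i): ad − bc = (-0.866)(-(1/2)i) − (0)(0) = 0.433i ≠ 0, so the state is entangled.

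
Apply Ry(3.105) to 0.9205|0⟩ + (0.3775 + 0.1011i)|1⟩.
(-0.3606 - 0.1011i)|0⟩ + (0.9273 + 0.00185i)|1⟩

Ry(3.105) = [[cos(θ/2), −sin(θ/2)], [sin(θ/2), cos(θ/2)]]; θ = 3.105, cos(θ/2) ≈ 0.0182953, sin(θ/2) ≈ 0.999833.
With a = amp(|0⟩) = 0.9205 and b = amp(|1⟩) = (0.3775 + 0.1011i):
new amp(|0⟩) = (0.0182953)·a + (-0.999833)·b = (-0.3606 - 0.1011i)
new amp(|1⟩) = (0.999833)·a + (0.0182953)·b = (0.9273 + 0.00185i)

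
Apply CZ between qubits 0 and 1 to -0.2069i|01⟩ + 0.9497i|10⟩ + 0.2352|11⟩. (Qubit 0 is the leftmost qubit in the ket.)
-0.2069i|01⟩ + 0.9497i|10⟩ - 0.2352|11⟩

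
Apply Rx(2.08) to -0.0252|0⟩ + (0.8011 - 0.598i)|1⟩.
(-0.5285 - 0.6909i)|0⟩ + (0.4055 - 0.281i)|1⟩

Rx(2.08) = [[cos(θ/2), −i·sin(θ/2)], [−i·sin(θ/2), cos(θ/2)]]; θ = 2.08, cos(θ/2) ≈ 0.50622, sin(θ/2) ≈ 0.862404.
With a = amp(|0⟩) = -0.0252 and b = amp(|1⟩) = (0.8011 - 0.598i):
new amp(|0⟩) = (0.50622)·a + (-0.862404i)·b = (-0.5285 - 0.6909i)
new amp(|1⟩) = (-0.862404i)·a + (0.50622)·b = (0.4055 - 0.281i)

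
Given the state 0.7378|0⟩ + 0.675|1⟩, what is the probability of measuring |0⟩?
0.5443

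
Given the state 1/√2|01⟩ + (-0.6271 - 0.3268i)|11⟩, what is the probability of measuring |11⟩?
0.5001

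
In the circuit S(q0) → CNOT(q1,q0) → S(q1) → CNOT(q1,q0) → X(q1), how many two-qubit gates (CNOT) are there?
2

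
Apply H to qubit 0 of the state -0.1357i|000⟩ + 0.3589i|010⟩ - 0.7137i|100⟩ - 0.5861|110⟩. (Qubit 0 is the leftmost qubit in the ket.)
-0.6006i|000⟩ + (-0.4144 + 0.2538i)|010⟩ + 0.4087i|100⟩ + (0.4144 + 0.2538i)|110⟩

H on qubit 0 mixes each pair of kets that differ only in qubit 0: amplitudes (a, b) of (|…0…⟩, |…1…⟩) become ((a + b)/√2, (a − b)/√2). Kets absent from the input have amplitude 0.
(|000⟩, |100⟩): (a, b) = (-0.1357i, -0.7137i) → (-0.6006i, 0.4087i)
(|010⟩, |110⟩): (a, b) = (0.3589i, -0.5861) → ((-0.4144 + 0.2538i), (0.4144 + 0.2538i))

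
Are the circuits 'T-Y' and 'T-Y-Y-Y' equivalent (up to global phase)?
Yes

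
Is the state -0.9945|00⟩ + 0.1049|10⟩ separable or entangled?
Separable

Writing the state as a|00⟩ + b|01⟩ + c|10⟩ + d|11⟩, it is a product state iff ad − bc = 0.
Here (a, b, c, d) = (-0.9945, 0, 0.1049, 0): ad − bc = (-0.9945)(0) − (0)(0.1049) = 0, so the state is separable.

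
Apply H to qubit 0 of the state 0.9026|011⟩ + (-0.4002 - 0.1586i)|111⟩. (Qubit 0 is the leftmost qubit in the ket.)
(0.3553 - 0.1121i)|011⟩ + (0.9212 + 0.1121i)|111⟩

H on qubit 0 mixes each pair of kets that differ only in qubit 0: amplitudes (a, b) of (|…0…⟩, |…1…⟩) become ((a + b)/√2, (a − b)/√2). Kets absent from the input have amplitude 0.
(|011⟩, |111⟩): (a, b) = (0.9026, (-0.4002 - 0.1586i)) → ((0.3553 - 0.1121i), (0.9212 + 0.1121i))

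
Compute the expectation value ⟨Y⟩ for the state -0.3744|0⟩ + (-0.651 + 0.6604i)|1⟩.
-0.4945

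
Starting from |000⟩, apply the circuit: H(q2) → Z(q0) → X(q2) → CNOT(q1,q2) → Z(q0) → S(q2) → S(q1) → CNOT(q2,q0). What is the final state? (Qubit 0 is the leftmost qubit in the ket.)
1/√2|000⟩ + (1/√2)i|101⟩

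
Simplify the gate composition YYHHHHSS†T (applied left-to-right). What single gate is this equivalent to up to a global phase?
T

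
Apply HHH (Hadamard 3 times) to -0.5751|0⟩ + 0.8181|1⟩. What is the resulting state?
0.1718|0⟩ - 0.9851|1⟩

H² = I, so H^3 = H: a single Hadamard. With (a, b) = (-0.5751, 0.8181), H gives ((a + b)/√2, (a − b)/√2) = (0.1718, -0.9851).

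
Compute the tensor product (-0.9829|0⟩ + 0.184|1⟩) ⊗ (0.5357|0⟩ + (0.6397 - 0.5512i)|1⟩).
-0.5265|00⟩ + (-0.6288 + 0.5418i)|01⟩ + 0.09857|10⟩ + (0.1177 - 0.1014i)|11⟩

amp(|b₁b₂…⟩) = product of the factor amplitudes for bits b₁, b₂, …; only kets whose every factor amplitude is nonzero survive.
|00⟩: (-0.9829)(0.5357) = -0.5265
|01⟩: (-0.9829)(0.6397 - 0.5512i) = (-0.6288 + 0.5418i)
|10⟩: (0.184)(0.5357) = 0.09857
|11⟩: (0.184)(0.6397 - 0.5512i) = (0.1177 - 0.1014i)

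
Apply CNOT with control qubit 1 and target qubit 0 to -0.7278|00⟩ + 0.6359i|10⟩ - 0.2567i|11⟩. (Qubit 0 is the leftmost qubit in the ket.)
-0.7278|00⟩ - 0.2567i|01⟩ + 0.6359i|10⟩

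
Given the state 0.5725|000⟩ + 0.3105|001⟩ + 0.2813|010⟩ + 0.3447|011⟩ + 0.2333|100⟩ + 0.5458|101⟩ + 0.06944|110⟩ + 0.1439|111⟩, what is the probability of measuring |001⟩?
0.09641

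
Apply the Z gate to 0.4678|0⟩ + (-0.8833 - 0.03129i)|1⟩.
0.4678|0⟩ + (0.8833 + 0.03129i)|1⟩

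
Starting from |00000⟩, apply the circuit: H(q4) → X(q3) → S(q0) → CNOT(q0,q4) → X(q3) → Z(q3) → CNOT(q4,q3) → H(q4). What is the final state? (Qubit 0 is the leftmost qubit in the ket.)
1/2|00000⟩ + 1/2|00001⟩ + 1/2|00010⟩ - 1/2|00011⟩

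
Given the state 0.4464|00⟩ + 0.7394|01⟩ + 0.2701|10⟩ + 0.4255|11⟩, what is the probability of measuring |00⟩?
0.1993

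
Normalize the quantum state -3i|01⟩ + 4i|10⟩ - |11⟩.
-0.5883i|01⟩ + 0.7845i|10⟩ - 0.1961|11⟩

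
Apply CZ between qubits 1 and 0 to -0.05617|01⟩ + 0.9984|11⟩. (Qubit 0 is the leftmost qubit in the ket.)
-0.05617|01⟩ - 0.9984|11⟩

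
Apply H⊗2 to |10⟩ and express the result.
1/2|00⟩ + 1/2|01⟩ - 1/2|10⟩ - 1/2|11⟩

H⊗2 gives amp(|y⟩) = (1/2) Σ_x (−1)^(x·y) amp(|x⟩), where x·y is the number of positions in which both x and y have a 1.
|00⟩: (1)/2 = 1/2
|01⟩: (1)/2 = 1/2
|10⟩: (-1)/2 = -1/2
|11⟩: (-1)/2 = -1/2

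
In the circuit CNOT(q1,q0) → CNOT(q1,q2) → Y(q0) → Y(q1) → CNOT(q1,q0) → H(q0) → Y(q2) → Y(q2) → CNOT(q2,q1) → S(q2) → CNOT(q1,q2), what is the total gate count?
11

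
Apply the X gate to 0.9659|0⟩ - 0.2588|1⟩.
-0.2588|0⟩ + 0.9659|1⟩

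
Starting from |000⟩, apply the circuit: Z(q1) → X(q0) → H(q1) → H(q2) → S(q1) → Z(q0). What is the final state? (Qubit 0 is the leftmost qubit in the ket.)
-1/2|100⟩ - 1/2|101⟩ - (1/2)i|110⟩ - (1/2)i|111⟩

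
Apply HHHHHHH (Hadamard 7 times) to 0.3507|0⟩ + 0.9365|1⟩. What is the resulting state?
0.9102|0⟩ - 0.4142|1⟩

H² = I, so H^7 = H: a single Hadamard. With (a, b) = (0.3507, 0.9365), H gives ((a + b)/√2, (a − b)/√2) = (0.9102, -0.4142).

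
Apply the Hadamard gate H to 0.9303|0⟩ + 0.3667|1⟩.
0.9171|0⟩ + 0.3985|1⟩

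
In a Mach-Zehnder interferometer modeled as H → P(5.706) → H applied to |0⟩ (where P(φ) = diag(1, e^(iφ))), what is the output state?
(0.919 - 0.2728i)|0⟩ + (0.081 + 0.2728i)|1⟩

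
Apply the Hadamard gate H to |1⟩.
1/√2|0⟩ - 1/√2|1⟩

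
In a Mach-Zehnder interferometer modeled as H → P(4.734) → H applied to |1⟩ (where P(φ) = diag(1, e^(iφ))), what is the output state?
(0.4892 + 0.4999i)|0⟩ + (0.5108 - 0.4999i)|1⟩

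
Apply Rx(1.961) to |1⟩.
-0.8308i|0⟩ + 0.5566|1⟩

Rx(1.961) = [[cos(θ/2), −i·sin(θ/2)], [−i·sin(θ/2), cos(θ/2)]]; θ = 1.961, cos(θ/2) ≈ 0.556607, sin(θ/2) ≈ 0.830776.
With a = amp(|0⟩) = 0 and b = amp(|1⟩) = 1:
new amp(|0⟩) = (0.556607)·a + (-0.830776i)·b = -0.8308i
new amp(|1⟩) = (-0.830776i)·a + (0.556607)·b = 0.5566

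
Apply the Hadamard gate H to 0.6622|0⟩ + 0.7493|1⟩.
0.9981|0⟩ - 0.06159|1⟩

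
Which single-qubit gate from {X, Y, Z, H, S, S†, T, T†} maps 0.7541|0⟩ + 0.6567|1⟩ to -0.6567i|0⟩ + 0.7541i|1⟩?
Y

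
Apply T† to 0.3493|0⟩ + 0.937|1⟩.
0.3493|0⟩ + (0.6626 - 0.6626i)|1⟩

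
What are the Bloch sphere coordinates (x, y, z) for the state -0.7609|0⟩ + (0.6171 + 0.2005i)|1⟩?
(-0.9391, -0.3051, 0.158)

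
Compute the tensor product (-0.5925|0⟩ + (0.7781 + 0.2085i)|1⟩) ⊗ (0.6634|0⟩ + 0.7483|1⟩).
-0.3931|00⟩ - 0.4434|01⟩ + (0.5162 + 0.1383i)|10⟩ + (0.5823 + 0.156i)|11⟩

amp(|b₁b₂…⟩) = product of the factor amplitudes for bits b₁, b₂, …; only kets whose every factor amplitude is nonzero survive.
|00⟩: (-0.5925)(0.6634) = -0.3931
|01⟩: (-0.5925)(0.7483) = -0.4434
|10⟩: (0.7781 + 0.2085i)(0.6634) = (0.5162 + 0.1383i)
|11⟩: (0.7781 + 0.2085i)(0.7483) = (0.5823 + 0.156i)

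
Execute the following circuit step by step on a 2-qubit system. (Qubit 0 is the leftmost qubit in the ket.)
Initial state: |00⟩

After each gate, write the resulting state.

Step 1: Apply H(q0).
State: 1/√2|00⟩ + 1/√2|10⟩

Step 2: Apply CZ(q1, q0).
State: 1/√2|00⟩ + 1/√2|10⟩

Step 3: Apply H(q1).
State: 1/2|00⟩ + 1/2|01⟩ + 1/2|10⟩ + 1/2|11⟩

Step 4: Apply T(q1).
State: 1/2|00⟩ + (1/√8 + (1/√8)i)|01⟩ + 1/2|10⟩ + (1/√8 + (1/√8)i)|11⟩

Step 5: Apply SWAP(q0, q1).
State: 1/2|00⟩ + 1/2|01⟩ + (1/√8 + (1/√8)i)|10⟩ + (1/√8 + (1/√8)i)|11⟩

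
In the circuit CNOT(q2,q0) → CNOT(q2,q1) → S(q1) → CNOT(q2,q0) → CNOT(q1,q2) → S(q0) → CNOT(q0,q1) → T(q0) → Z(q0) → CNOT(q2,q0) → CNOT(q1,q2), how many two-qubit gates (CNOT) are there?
7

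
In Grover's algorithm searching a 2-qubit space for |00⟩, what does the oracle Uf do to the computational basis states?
Uf|x⟩ = -|x⟩ if x = 00, else |x⟩ (phase flip on target)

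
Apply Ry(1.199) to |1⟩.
-0.5642|0⟩ + 0.8256|1⟩

Ry(1.199) = [[cos(θ/2), −sin(θ/2)], [sin(θ/2), cos(θ/2)]]; θ = 1.199, cos(θ/2) ≈ 0.825618, sin(θ/2) ≈ 0.56423.
With a = amp(|0⟩) = 0 and b = amp(|1⟩) = 1:
new amp(|0⟩) = (0.825618)·a + (-0.56423)·b = -0.5642
new amp(|1⟩) = (0.56423)·a + (0.825618)·b = 0.8256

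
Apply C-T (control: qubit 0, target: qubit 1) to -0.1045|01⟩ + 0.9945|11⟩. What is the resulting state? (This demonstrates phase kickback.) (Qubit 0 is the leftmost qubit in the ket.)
-0.1045|01⟩ + (0.7032 + 0.7032i)|11⟩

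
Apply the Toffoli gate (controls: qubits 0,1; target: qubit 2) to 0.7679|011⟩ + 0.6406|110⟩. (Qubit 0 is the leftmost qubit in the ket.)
0.7679|011⟩ + 0.6406|111⟩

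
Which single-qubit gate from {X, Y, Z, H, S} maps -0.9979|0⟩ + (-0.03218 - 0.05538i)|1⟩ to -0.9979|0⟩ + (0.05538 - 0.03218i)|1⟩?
S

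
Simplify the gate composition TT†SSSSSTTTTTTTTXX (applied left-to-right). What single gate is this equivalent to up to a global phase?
S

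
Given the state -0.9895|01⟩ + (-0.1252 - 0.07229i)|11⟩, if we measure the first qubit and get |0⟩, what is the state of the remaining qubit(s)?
-|1⟩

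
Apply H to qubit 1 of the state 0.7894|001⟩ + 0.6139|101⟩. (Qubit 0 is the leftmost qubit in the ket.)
0.5582|001⟩ + 0.5582|011⟩ + 0.4341|101⟩ + 0.4341|111⟩

H on qubit 1 mixes each pair of kets that differ only in qubit 1: amplitudes (a, b) of (|…0…⟩, |…1…⟩) become ((a + b)/√2, (a − b)/√2). Kets absent from the input have amplitude 0.
(|001⟩, |011⟩): (a, b) = (0.7894, 0) → (0.5582, 0.5582)
(|101⟩, |111⟩): (a, b) = (0.6139, 0) → (0.4341, 0.4341)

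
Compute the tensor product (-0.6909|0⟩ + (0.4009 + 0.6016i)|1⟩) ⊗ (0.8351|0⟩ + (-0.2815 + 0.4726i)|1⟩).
-0.577|00⟩ + (0.1945 - 0.3265i)|01⟩ + (0.3348 + 0.5024i)|10⟩ + (-0.3972 + 0.02011i)|11⟩

amp(|b₁b₂…⟩) = product of the factor amplitudes for bits b₁, b₂, …; only kets whose every factor amplitude is nonzero survive.
|00⟩: (-0.6909)(0.8351) = -0.577
|01⟩: (-0.6909)(-0.2815 + 0.4726i) = (0.1945 - 0.3265i)
|10⟩: (0.4009 + 0.6016i)(0.8351) = (0.3348 + 0.5024i)
|11⟩: (0.4009 + 0.6016i)(-0.2815 + 0.4726i) = (-0.3972 + 0.02011i)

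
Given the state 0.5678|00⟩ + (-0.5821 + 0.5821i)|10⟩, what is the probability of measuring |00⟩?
0.3224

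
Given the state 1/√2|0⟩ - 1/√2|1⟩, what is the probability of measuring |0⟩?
1/2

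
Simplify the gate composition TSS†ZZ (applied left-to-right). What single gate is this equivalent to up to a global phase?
T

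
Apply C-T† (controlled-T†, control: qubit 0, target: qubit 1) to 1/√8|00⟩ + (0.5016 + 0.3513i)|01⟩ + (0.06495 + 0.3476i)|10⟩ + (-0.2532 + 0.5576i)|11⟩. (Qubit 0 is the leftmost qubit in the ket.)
1/√8|00⟩ + (0.5016 + 0.3513i)|01⟩ + (0.06495 + 0.3476i)|10⟩ + (0.2152 + 0.5733i)|11⟩

C-T† leaves the control-|0⟩ kets |00⟩, |01⟩ unchanged and applies T† to qubit 1 on the control-|1⟩ pair (|10⟩, |11⟩).
T† = [[1, 0], [0, (1/√2 - (1/√2)i)]].
With a = amp(|10⟩) = (0.06495 + 0.3476i) and b = amp(|11⟩) = (-0.2532 + 0.5576i):
new amp(|10⟩) = (1)·a = (0.06495 + 0.3476i)
new amp(|11⟩) = (1/√2 - (1/√2)i)·b = (0.2152 + 0.5733i)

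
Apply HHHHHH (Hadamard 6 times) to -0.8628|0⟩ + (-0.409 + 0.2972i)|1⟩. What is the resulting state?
-0.8628|0⟩ + (-0.409 + 0.2972i)|1⟩

H² = I, so an even number of Hadamards cancels: H^6 = I and the state is unchanged.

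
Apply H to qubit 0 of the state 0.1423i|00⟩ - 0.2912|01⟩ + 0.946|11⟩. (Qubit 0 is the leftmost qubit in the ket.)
0.1006i|00⟩ + 0.463|01⟩ + 0.1006i|10⟩ - 0.8748|11⟩

H on qubit 0 mixes each pair of kets that differ only in qubit 0: amplitudes (a, b) of (|…0…⟩, |…1…⟩) become ((a + b)/√2, (a − b)/√2). Kets absent from the input have amplitude 0.
(|00⟩, |10⟩): (a, b) = (0.1423i, 0) → (0.1006i, 0.1006i)
(|01⟩, |11⟩): (a, b) = (-0.2912, 0.946) → (0.463, -0.8748)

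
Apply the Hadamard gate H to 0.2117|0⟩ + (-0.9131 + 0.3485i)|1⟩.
(-0.496 + 0.2464i)|0⟩ + (0.7954 - 0.2464i)|1⟩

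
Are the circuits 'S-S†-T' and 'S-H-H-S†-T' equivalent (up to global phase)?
Yes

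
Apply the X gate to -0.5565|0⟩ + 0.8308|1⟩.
0.8308|0⟩ - 0.5565|1⟩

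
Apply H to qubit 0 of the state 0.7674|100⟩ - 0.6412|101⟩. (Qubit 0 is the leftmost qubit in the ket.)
0.5426|000⟩ - 0.4534|001⟩ - 0.5426|100⟩ + 0.4534|101⟩

H on qubit 0 mixes each pair of kets that differ only in qubit 0: amplitudes (a, b) of (|…0…⟩, |…1…⟩) become ((a + b)/√2, (a − b)/√2). Kets absent from the input have amplitude 0.
(|000⟩, |100⟩): (a, b) = (0, 0.7674) → (0.5426, -0.5426)
(|001⟩, |101⟩): (a, b) = (0, -0.6412) → (-0.4534, 0.4534)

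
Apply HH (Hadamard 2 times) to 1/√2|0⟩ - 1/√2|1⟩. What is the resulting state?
1/√2|0⟩ - 1/√2|1⟩

H² = I, so an even number of Hadamards cancels: H^2 = I and the state is unchanged.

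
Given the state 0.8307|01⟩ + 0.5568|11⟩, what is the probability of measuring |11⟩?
0.31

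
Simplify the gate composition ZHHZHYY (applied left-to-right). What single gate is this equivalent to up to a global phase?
H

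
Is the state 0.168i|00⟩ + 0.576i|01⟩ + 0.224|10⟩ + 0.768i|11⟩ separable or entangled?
Entangled

Writing the state as a|00⟩ + b|01⟩ + c|10⟩ + d|11⟩, it is a product state iff ad − bc = 0.
Here (a, b, c, d) = (0.168i, 0.576i, 0.224, 0.768i): ad − bc = (0.168i)(0.768i) − (0.576i)(0.224) = (-0.129 - 0.129i) ≠ 0, so the state is entangled.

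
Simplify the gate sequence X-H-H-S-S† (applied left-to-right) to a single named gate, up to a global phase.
X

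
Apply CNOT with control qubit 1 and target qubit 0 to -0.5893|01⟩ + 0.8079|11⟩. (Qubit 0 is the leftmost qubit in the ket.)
0.8079|01⟩ - 0.5893|11⟩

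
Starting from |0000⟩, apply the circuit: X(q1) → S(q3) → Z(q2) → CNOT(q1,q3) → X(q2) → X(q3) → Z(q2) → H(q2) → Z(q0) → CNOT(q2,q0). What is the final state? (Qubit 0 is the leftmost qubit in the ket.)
-1/√2|0100⟩ + 1/√2|1110⟩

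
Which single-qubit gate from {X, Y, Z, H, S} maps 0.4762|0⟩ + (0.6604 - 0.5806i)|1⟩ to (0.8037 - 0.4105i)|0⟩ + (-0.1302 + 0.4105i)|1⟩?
H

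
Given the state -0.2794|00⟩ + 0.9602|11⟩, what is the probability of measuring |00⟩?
0.07806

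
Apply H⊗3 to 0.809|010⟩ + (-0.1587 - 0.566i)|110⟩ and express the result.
(0.2299 - 0.2001i)|000⟩ + (0.2299 - 0.2001i)|001⟩ + (-0.2299 + 0.2001i)|010⟩ + (-0.2299 + 0.2001i)|011⟩ + (0.3421 + 0.2001i)|100⟩ + (0.3421 + 0.2001i)|101⟩ + (-0.3421 - 0.2001i)|110⟩ + (-0.3421 - 0.2001i)|111⟩

H⊗3 gives amp(|y⟩) = (1/2√2) Σ_x (−1)^(x·y) amp(|x⟩), where x·y is the number of positions in which both x and y have a 1.
|000⟩: (0.809 + (-0.1587 - 0.566i))/(2√2) = (0.2299 - 0.2001i)
|001⟩: (0.809 + (-0.1587 - 0.566i))/(2√2) = (0.2299 - 0.2001i)
|010⟩: (-0.809 - (-0.1587 - 0.566i))/(2√2) = (-0.2299 + 0.2001i)
|011⟩: (-0.809 - (-0.1587 - 0.566i))/(2√2) = (-0.2299 + 0.2001i)
|100⟩: (0.809 - (-0.1587 - 0.566i))/(2√2) = (0.3421 + 0.2001i)
|101⟩: (0.809 - (-0.1587 - 0.566i))/(2√2) = (0.3421 + 0.2001i)
|110⟩: (-0.809 + (-0.1587 - 0.566i))/(2√2) = (-0.3421 - 0.2001i)
|111⟩: (-0.809 + (-0.1587 - 0.566i))/(2√2) = (-0.3421 - 0.2001i)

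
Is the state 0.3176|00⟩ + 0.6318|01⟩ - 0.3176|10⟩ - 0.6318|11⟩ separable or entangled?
Separable

Writing the state as a|00⟩ + b|01⟩ + c|10⟩ + d|11⟩, it is a product state iff ad − bc = 0.
Here (a, b, c, d) = (0.3176, 0.6318, -0.3176, -0.6318): ad − bc = (0.3176)(-0.6318) − (0.6318)(-0.3176) = 0, so the state is separable.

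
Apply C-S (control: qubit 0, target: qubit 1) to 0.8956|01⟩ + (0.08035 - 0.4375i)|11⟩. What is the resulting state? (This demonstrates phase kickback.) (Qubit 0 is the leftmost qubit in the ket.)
0.8956|01⟩ + (0.4375 + 0.08035i)|11⟩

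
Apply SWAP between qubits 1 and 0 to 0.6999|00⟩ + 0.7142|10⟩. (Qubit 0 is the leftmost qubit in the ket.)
0.6999|00⟩ + 0.7142|01⟩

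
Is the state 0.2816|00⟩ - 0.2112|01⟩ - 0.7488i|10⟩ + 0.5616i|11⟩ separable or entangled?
Separable

Writing the state as a|00⟩ + b|01⟩ + c|10⟩ + d|11⟩, it is a product state iff ad − bc = 0.
Here (a, b, c, d) = (0.2816, -0.2112, -0.7488i, 0.5616i): ad − bc = (0.2816)(0.5616i) − (-0.2112)(-0.7488i) = 0, so the state is separable.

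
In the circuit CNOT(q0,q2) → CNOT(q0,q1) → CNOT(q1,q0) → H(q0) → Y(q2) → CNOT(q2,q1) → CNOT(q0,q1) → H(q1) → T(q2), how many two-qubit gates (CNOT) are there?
5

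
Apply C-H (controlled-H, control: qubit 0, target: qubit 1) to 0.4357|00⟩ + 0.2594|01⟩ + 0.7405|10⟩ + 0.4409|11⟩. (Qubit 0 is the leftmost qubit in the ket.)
0.4357|00⟩ + 0.2594|01⟩ + 0.8354|10⟩ + 0.2118|11⟩

C-H leaves the control-|0⟩ kets |00⟩, |01⟩ unchanged and applies H to qubit 1 on the control-|1⟩ pair (|10⟩, |11⟩).
H = [[1/√2, 1/√2], [1/√2, -1/√2]].
With a = amp(|10⟩) = 0.7405 and b = amp(|11⟩) = 0.4409:
new amp(|10⟩) = (1/√2)·a + (1/√2)·b = 0.8354
new amp(|11⟩) = (1/√2)·a + (-1/√2)·b = 0.2118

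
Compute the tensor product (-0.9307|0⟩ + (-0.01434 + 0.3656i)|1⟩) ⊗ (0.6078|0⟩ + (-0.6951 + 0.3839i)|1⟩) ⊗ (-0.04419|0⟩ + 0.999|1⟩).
0.025|000⟩ - 0.5651|001⟩ + (-0.02859 + 0.01579i)|010⟩ + (0.6463 - 0.3569i)|011⟩ + (0.0003852 - 0.00982i)|100⟩ + (-0.008707 + 0.222i)|101⟩ + (0.005762 + 0.01147i)|110⟩ + (-0.1303 - 0.2594i)|111⟩

amp(|b₁b₂…⟩) = product of the factor amplitudes for bits b₁, b₂, …; only kets whose every factor amplitude is nonzero survive.
|000⟩: (-0.9307)(0.6078)(-0.04419) = 0.025
|001⟩: (-0.9307)(0.6078)(0.999) = -0.5651
|010⟩: (-0.9307)(-0.6951 + 0.3839i)(-0.04419) = (-0.02859 + 0.01579i)
|011⟩: (-0.9307)(-0.6951 + 0.3839i)(0.999) = (0.6463 - 0.3569i)
|100⟩: (-0.01434 + 0.3656i)(0.6078)(-0.04419) = (0.0003852 - 0.00982i)
|101⟩: (-0.01434 + 0.3656i)(0.6078)(0.999) = (-0.008707 + 0.222i)
|110⟩: (-0.01434 + 0.3656i)(-0.6951 + 0.3839i)(-0.04419) = (0.005762 + 0.01147i)
|111⟩: (-0.01434 + 0.3656i)(-0.6951 + 0.3839i)(0.999) = (-0.1303 - 0.2594i)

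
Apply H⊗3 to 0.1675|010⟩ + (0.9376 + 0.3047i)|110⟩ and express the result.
(0.3907 + 0.1077i)|000⟩ + (0.3907 + 0.1077i)|001⟩ + (-0.3907 - 0.1077i)|010⟩ + (-0.3907 - 0.1077i)|011⟩ + (-0.2723 - 0.1077i)|100⟩ + (-0.2723 - 0.1077i)|101⟩ + (0.2723 + 0.1077i)|110⟩ + (0.2723 + 0.1077i)|111⟩

H⊗3 gives amp(|y⟩) = (1/2√2) Σ_x (−1)^(x·y) amp(|x⟩), where x·y is the number of positions in which both x and y have a 1.
|000⟩: (0.1675 + (0.9376 + 0.3047i))/(2√2) = (0.3907 + 0.1077i)
|001⟩: (0.1675 + (0.9376 + 0.3047i))/(2√2) = (0.3907 + 0.1077i)
|010⟩: (-0.1675 - (0.9376 + 0.3047i))/(2√2) = (-0.3907 - 0.1077i)
|011⟩: (-0.1675 - (0.9376 + 0.3047i))/(2√2) = (-0.3907 - 0.1077i)
|100⟩: (0.1675 - (0.9376 + 0.3047i))/(2√2) = (-0.2723 - 0.1077i)
|101⟩: (0.1675 - (0.9376 + 0.3047i))/(2√2) = (-0.2723 - 0.1077i)
|110⟩: (-0.1675 + (0.9376 + 0.3047i))/(2√2) = (0.2723 + 0.1077i)
|111⟩: (-0.1675 + (0.9376 + 0.3047i))/(2√2) = (0.2723 + 0.1077i)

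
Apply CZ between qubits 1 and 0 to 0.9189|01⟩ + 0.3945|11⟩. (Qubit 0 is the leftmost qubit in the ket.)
0.9189|01⟩ - 0.3945|11⟩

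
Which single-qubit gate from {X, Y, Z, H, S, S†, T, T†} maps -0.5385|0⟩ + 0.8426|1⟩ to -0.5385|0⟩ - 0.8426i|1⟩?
S†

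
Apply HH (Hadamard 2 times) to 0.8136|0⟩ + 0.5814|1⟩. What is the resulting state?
0.8136|0⟩ + 0.5814|1⟩

H² = I, so an even number of Hadamards cancels: H^2 = I and the state is unchanged.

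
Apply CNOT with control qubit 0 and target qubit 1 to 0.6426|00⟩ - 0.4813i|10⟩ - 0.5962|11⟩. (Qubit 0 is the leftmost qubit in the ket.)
0.6426|00⟩ - 0.5962|10⟩ - 0.4813i|11⟩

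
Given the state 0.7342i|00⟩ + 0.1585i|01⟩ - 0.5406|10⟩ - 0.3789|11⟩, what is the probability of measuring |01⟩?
0.02512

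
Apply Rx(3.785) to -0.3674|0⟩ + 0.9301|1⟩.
(0.1162 - 0.8824i)|0⟩ + (-0.2941 + 0.3486i)|1⟩

Rx(3.785) = [[cos(θ/2), −i·sin(θ/2)], [−i·sin(θ/2), cos(θ/2)]]; θ = 3.785, cos(θ/2) ≈ -0.316183, sin(θ/2) ≈ 0.948698.
With a = amp(|0⟩) = -0.3674 and b = amp(|1⟩) = 0.9301:
new amp(|0⟩) = (-0.316183)·a + (-0.948698i)·b = (0.1162 - 0.8824i)
new amp(|1⟩) = (-0.948698i)·a + (-0.316183)·b = (-0.2941 + 0.3486i)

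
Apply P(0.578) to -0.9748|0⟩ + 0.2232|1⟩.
-0.9748|0⟩ + (0.1869 + 0.1219i)|1⟩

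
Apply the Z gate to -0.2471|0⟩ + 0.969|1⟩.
-0.2471|0⟩ - 0.969|1⟩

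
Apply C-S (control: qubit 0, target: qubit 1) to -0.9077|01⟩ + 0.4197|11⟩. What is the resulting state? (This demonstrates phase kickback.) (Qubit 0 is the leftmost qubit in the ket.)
-0.9077|01⟩ + 0.4197i|11⟩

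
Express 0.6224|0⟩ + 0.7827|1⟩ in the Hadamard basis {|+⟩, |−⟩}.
0.9936|+⟩ - 0.1133|−⟩

With |ψ⟩ = α|0⟩ + β|1⟩, the Hadamard-basis coefficients are ⟨+|ψ⟩ = (α + β)/√2 and ⟨−|ψ⟩ = (α − β)/√2.
Here α = 0.6224, β = 0.7827: (α + β)/√2 = 0.9936, (α − β)/√2 = -0.1133.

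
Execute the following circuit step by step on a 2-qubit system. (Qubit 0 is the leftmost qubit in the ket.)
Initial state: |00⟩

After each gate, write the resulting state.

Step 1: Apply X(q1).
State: |01⟩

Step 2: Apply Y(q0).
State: i|11⟩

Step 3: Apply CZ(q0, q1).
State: -i|11⟩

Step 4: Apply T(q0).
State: (1/√2 - (1/√2)i)|11⟩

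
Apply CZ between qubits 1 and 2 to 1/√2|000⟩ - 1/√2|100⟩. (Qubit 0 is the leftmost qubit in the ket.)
1/√2|000⟩ - 1/√2|100⟩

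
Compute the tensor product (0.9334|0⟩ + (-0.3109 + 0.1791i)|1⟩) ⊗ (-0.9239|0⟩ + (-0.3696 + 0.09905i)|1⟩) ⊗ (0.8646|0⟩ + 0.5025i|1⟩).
-0.7456|000⟩ - 0.4333i|001⟩ + (-0.2983 + 0.07994i)|010⟩ + (-0.04646 - 0.1734i)|011⟩ + (0.2483 - 0.1431i)|100⟩ + (0.08315 + 0.1443i)|101⟩ + (0.08401 - 0.08386i)|110⟩ + (0.04874 + 0.04883i)|111⟩

amp(|b₁b₂…⟩) = product of the factor amplitudes for bits b₁, b₂, …; only kets whose every factor amplitude is nonzero survive.
|000⟩: (0.9334)(-0.9239)(0.8646) = -0.7456
|001⟩: (0.9334)(-0.9239)(0.5025i) = -0.4333i
|010⟩: (0.9334)(-0.3696 + 0.09905i)(0.8646) = (-0.2983 + 0.07994i)
|011⟩: (0.9334)(-0.3696 + 0.09905i)(0.5025i) = (-0.04646 - 0.1734i)
|100⟩: (-0.3109 + 0.1791i)(-0.9239)(0.8646) = (0.2483 - 0.1431i)
|101⟩: (-0.3109 + 0.1791i)(-0.9239)(0.5025i) = (0.08315 + 0.1443i)
|110⟩: (-0.3109 + 0.1791i)(-0.3696 + 0.09905i)(0.8646) = (0.08401 - 0.08386i)
|111⟩: (-0.3109 + 0.1791i)(-0.3696 + 0.09905i)(0.5025i) = (0.04874 + 0.04883i)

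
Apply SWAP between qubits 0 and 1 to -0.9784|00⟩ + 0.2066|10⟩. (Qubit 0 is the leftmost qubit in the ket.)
-0.9784|00⟩ + 0.2066|01⟩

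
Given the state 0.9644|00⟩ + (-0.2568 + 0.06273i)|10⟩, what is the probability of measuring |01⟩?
0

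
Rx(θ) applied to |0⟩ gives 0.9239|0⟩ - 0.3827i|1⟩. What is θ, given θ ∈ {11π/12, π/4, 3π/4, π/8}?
π/4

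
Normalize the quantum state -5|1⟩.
-|1⟩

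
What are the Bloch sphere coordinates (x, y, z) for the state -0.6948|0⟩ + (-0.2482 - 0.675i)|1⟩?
(0.3449, 0.938, -0.03448)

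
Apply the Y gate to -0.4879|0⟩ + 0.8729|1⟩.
-0.8729i|0⟩ - 0.4879i|1⟩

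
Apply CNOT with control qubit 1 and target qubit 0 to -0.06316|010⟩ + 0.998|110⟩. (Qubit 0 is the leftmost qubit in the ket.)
0.998|010⟩ - 0.06316|110⟩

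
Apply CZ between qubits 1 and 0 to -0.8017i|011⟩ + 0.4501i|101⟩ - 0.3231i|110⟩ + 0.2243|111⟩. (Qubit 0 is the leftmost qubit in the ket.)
-0.8017i|011⟩ + 0.4501i|101⟩ + 0.3231i|110⟩ - 0.2243|111⟩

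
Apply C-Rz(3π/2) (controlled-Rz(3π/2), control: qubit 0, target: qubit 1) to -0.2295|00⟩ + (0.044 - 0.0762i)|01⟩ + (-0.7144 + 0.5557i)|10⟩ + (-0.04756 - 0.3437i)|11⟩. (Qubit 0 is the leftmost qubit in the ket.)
-0.2295|00⟩ + (0.044 - 0.0762i)|01⟩ + (0.8981 + 0.1122i)|10⟩ + (0.2767 + 0.2094i)|11⟩

C-Rz(3π/2) leaves the control-|0⟩ kets |00⟩, |01⟩ unchanged and applies Rz(3π/2) to qubit 1 on the control-|1⟩ pair (|10⟩, |11⟩).
Rz(3π/2) = [[e^(−iθ/2), 0], [0, e^(iθ/2)]] with e^(±iθ/2) = cos(θ/2) ± i·sin(θ/2); θ = 3π/2, cos(θ/2) ≈ -0.707107, sin(θ/2) ≈ 0.707107.
With a = amp(|10⟩) = (-0.7144 + 0.5557i) and b = amp(|11⟩) = (-0.04756 - 0.3437i):
new amp(|10⟩) = (-0.707107 - 0.707107i)·a = (0.8981 + 0.1122i)
new amp(|11⟩) = (-0.707107 + 0.707107i)·b = (0.2767 + 0.2094i)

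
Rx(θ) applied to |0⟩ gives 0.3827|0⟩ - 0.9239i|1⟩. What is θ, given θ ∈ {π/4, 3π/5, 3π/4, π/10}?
3π/4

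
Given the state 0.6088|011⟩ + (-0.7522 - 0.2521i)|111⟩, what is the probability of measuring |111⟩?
0.6294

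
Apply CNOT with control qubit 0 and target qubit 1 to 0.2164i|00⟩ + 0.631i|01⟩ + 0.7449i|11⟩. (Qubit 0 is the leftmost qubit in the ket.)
0.2164i|00⟩ + 0.631i|01⟩ + 0.7449i|10⟩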